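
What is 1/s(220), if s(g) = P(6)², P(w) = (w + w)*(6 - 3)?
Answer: 1/1296 ≈ 0.00077160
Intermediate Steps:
P(w) = 6*w (P(w) = (2*w)*3 = 6*w)
s(g) = 1296 (s(g) = (6*6)² = 36² = 1296)
1/s(220) = 1/1296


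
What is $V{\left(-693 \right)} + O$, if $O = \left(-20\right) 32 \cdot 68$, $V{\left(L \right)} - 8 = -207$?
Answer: $-43719$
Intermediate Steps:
$V{\left(L \right)} = -199$ ($V{\left(L \right)} = 8 - 207 = -199$)
$O = -43520$ ($O = \left(-640\right) 68 = -43520$)
$V{\left(-693 \right)} + O = -199 - 43520 = -43719$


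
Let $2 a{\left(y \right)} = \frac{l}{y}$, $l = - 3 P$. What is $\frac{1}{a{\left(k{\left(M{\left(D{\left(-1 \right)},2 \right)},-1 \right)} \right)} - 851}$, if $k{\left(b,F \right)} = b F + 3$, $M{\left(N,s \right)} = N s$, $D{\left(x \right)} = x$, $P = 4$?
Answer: $- \frac{5}{4261} \approx -0.0011734$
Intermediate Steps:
$l = -12$ ($l = \left(-3\right) 4 = -12$)
$k{\left(b,F \right)} = 3 + F b$ ($k{\left(b,F \right)} = F b + 3 = 3 + F b$)
$a{\left(y \right)} = - \frac{6}{y}$ ($a{\left(y \right)} = \frac{\left(-12\right) \frac{1}{y}}{2} = - \frac{6}{y}$)
$\frac{1}{a{\left(k{\left(M{\left(D{\left(-1 \right)},2 \right)},-1 \right)} \right)} - 851} = \frac{1}{- \frac{6}{3 - \left(-1\right) 2} - 851} = \frac{1}{- \frac{6}{3 - -2} - 851} = \frac{1}{- \frac{6}{3 + 2} - 851} = \frac{1}{- \frac{6}{5} - 851} = \frac{1}{- \frac{4261}{5}} = - \frac{5}{4261}$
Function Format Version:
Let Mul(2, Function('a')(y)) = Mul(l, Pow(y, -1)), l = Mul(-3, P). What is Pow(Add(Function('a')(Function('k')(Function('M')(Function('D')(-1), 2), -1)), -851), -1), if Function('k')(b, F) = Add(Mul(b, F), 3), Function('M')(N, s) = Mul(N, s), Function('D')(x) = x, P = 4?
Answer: Rational(-5, 4261) ≈ -0.0011734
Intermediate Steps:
l = -12 (l = Mul(-3, 4) = -12)
Function('k')(b, F) = Add(3, Mul(F, b)) (Function('k')(b, F) = Add(Mul(F, b), 3) = Add(3, Mul(F, b)))
Function('a')(y) = Mul(-6, Pow(y, -1)) (Function('a')(y) = Mul(Rational(1, 2), Mul(-12, Pow(y, -1))) = Mul(-6, Pow(y, -1)))
Pow(Add(Function('a')(Function('k')(Function('M')(Function('D')(-1), 2), -1)), -851), -1) = Pow(Add(Mul(-6, Pow(Add(3, Mul(-1, Mul(-1, 2))), -1)), -851), -1) = Pow(Add(Mul(-6, Pow(Add(3, Mul(-1, -2)), -1)), -851), -1) = Pow(Add(Mul(-6, Pow(Add(3, 2), -1)), -851), -1) = Pow(Add(Mul(-6, Pow(5, -1)), -851), -1) = Pow(Add(Mul(-6, Rational(1, 5)), -851), -1) = Pow(Add(Rational(-6, 5), -851), -1) = Pow(Rational(-4261, 5), -1) = Rational(-5, 4261)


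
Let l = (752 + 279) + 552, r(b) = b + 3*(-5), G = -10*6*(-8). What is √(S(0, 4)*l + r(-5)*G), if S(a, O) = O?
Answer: 2*I*√817 ≈ 57.166*I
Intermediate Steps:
G = 480 (G = -60*(-8) = 480)
r(b) = -15 + b (r(b) = b - 15 = -15 + b)
l = 1583 (l = 1031 + 552 = 1583)
√(S(0, 4)*l + r(-5)*G) = √(4*1583 + (-15 - 5)*480) = √(6332 - 20*480) = √(6332 - 9600) = √(-3268) = 2*I*√817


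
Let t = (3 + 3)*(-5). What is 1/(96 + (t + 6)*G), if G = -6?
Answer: 1/240 ≈ 0.0041667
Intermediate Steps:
t = -30 (t = 6*(-5) = -30)
1/(96 + (t + 6)*G) = 1/(96 + (-30 + 6)*(-6)) = 1/(96 - 24*(-6)) = 1/(96 + 144) = 1/240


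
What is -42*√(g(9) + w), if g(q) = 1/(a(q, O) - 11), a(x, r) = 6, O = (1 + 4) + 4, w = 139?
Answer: -42*√3470/5 ≈ -494.82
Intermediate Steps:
O = 9 (O = 5 + 4 = 9)
g(q) = -⅕ (g(q) = 1/(6 - 11) = 1/(-5) = -⅕)
-42*√(g(9) + w) = -42*√(-⅕ + 139) = -42*√3470/5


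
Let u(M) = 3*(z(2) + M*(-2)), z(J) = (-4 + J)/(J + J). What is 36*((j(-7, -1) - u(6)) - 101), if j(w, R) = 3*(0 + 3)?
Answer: -1962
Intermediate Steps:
j(w, R) = 9 (j(w, R) = 3*3 = 9)
z(J) = (-4 + J)/(2*J) (z(J) = (-4 + J)/((2*J)) = (-4 + J)*(1/(2*J)) = (-4 + J)/(2*J))
u(M) = -3/2 - 6*M (u(M) = 3*((½)*(-4 + 2)/2 + M*(-2)) = 3*((½)*(½)*(-2) - 2*M) = 3*(-½ - 2*M) = -3/2 - 6*M)
36*((j(-7, -1) - u(6)) - 101) = 36*((9 - (-3/2 - 6*6)) - 101) = 36*((9 - (-3/2 - 36)) - 101) = 36*((9 - 1*(-75/2)) - 101) = 36*((9 + 75/2) - 101) = 36*(93/2 - 101) = 36*(-109/2) = -1962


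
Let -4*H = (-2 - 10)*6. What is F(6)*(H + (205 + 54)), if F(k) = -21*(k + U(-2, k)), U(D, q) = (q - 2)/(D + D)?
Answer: -29085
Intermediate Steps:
U(D, q) = (-2 + q)/(2*D) (U(D, q) = (-2 + q)/((2*D)) = (-2 + q)*(1/(2*D)) = (-2 + q)/(2*D))
F(k) = -21/2 - 63*k/4 (F(k) = -21*(k + (½)*(-2 + k)/(-2)) = -21*(k + (½)*(-½)*(-2 + k)) = -21*(k + (½ - k/4)) = -21*(½ + 3*k/4) = -21/2 - 63*k/4)
H = 18 (H = -(-2 - 10)*6/4 = -(-3)*6 = -¼*(-72) = 18)
F(6)*(H + (205 + 54)) = (-21/2 - 63/4*6)*(18 + (205 + 54)) = (-21/2 - 189/2)*(18 + 259) = -105*277 = -29085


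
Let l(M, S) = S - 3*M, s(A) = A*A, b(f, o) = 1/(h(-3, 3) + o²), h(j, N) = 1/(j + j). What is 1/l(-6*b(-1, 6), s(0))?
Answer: 215/108 ≈ 1.9907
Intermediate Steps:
h(j, N) = 1/(2*j)
b(f, o) = 1/(-⅙ + o²) (b(f, o) = 1/((½)/(-3) + o²) = 1/((½)*(-⅓) + o²) = 1/(-⅙ + o²))
s(A) = A²
1/l(-6*b(-1, 6), s(0)) = 1/(0² - (-18)*6/(-1 + 6*6²)) = 1/(0 - (-18)*6/(-1 + 6*36)) = 1/(0 - (-18)*6/(-1 + 216)) = 1/(0 - (-18)*6/215) = 1/(0 - 3*(-36/215)) = 1/(0 + 108/215) = 1/(108/215) = 215/108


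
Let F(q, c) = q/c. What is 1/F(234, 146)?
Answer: 73/117 ≈ 0.62393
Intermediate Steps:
1/F(234, 146) = 1/(234/146) = 1/(234*(1/146)) = 1/(117/73) = 73/117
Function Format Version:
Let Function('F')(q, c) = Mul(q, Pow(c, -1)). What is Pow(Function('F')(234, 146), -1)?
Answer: Rational(73, 117) ≈ 0.62393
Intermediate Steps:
Pow(Function('F')(234, 146), -1) = Pow(Mul(234, Pow(146, -1)), -1) = Pow(Mul(234, Rational(1, 146)), -1) = Pow(Rational(117, 73), -1) = Rational(73, 117)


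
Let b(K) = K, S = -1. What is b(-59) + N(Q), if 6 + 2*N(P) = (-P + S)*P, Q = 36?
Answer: -728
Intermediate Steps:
N(P) = -3 + P*(-1 - P)/2 (N(P) = -3 + ((-P - 1)*P)/2 = -3 + ((-1 - P)*P)/2 = -3 + (P*(-1 - P))/2 = -3 + P*(-1 - P)/2)
b(-59) + N(Q) = -59 + (-3 - ½*36 - ½*36²) = -59 + (-3 - 18 - ½*1296) = -59 + (-3 - 18 - 648) = -59 - 669 = -728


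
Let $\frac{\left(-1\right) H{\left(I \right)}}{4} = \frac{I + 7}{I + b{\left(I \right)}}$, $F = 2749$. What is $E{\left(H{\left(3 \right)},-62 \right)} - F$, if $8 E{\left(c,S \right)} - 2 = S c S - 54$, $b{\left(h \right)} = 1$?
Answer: $- \frac{15121}{2} \approx -7560.5$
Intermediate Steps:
$H{\left(I \right)} = - \frac{4 \left(7 + I\right)}{1 + I}$ ($H{\left(I \right)} = - 4 \frac{I + 7}{I + 1} = - 4 \frac{7 + I}{1 + I} = - \frac{4 \left(7 + I\right)}{1 + I}$)
$E{\left(c,S \right)} = - \frac{13}{2} + \frac{c S^{2}}{8}$ ($E{\left(c,S \right)} = \frac{1}{4} + \frac{S c S - 54}{8} = \frac{1}{4} + \frac{c S^{2} - 54}{8} = \frac{1}{4} + \frac{-54 + c S^{2}}{8} = \frac{1}{4} + \left(- \frac{27}{4} + \frac{c S^{2}}{8}\right) = - \frac{13}{2} + \frac{c S^{2}}{8}$)
$E{\left(H{\left(3 \right)},-62 \right)} - F = \left(- \frac{13}{2} + \frac{\frac{4 \left(-7 - 3\right)}{1 + 3} \left(-62\right)^{2}}{8}\right) - 2749 = \left(- \frac{13}{2} + \frac{1}{8} \frac{4 \left(-7 - 3\right)}{4} \cdot 3844\right) - 2749 = \left(- \frac{13}{2} + \frac{1}{8} \cdot 4 \cdot \frac{1}{4} \left(-10\right) 3844\right) - 2749 = \left(- \frac{13}{2} + \frac{1}{8} \left(-10\right) 3844\right) - 2749 = \left(- \frac{13}{2} - 4805\right) - 2749 = - \frac{9623}{2} - 2749 = - \frac{15121}{2}$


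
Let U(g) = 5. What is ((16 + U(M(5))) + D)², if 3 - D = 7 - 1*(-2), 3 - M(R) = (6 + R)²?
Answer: 225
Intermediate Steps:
M(R) = 3 - (6 + R)²
D = -6 (D = 3 - (7 - 1*(-2)) = 3 - (7 + 2) = 3 - 1*9 = 3 - 9 = -6)
((16 + U(M(5))) + D)² = ((16 + 5) - 6)² = (21 - 6)² = 15² = 225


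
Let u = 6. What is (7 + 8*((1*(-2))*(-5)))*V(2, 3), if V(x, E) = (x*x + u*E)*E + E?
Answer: 6003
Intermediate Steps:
V(x, E) = E + E*(x² + 6*E) (V(x, E) = (x*x + 6*E)*E + E = (x² + 6*E)*E + E = E*(x² + 6*E) + E = E + E*(x² + 6*E))
(7 + 8*((1*(-2))*(-5)))*V(2, 3) = (7 + 8*((1*(-2))*(-5)))*(3*(1 + 2² + 6*3)) = (7 + 8*(-2*(-5)))*(3*(1 + 4 + 18)) = (7 + 8*10)*(3*23) = (7 + 80)*69 = 87*69 = 6003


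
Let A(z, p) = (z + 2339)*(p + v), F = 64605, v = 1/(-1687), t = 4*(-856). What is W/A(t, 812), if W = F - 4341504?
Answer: 1030732659/212325665 ≈ 4.8545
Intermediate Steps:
t = -3424
v = -1/1687 ≈ -0.00059277
A(z, p) = (2339 + z)*(-1/1687 + p) (A(z, p) = (z + 2339)*(p - 1/1687) = (2339 + z)*(-1/1687 + p))
W = -4276899 (W = 64605 - 4341504 = -4276899)
W/A(t, 812) = -4276899/(-2339/1687 + 2339*812 - 1/1687*(-3424) + 812*(-3424)) = -4276899/(-2339/1687 + 1899268 + 3424/1687 - 2780288) = -4276899/(-212325665/241) = -4276899*(-241/212325665) = 1030732659/212325665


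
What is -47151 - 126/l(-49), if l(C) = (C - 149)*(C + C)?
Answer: -7261255/154 ≈ -47151.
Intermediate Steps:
l(C) = 2*C*(-149 + C) (l(C) = (-149 + C)*(2*C) = 2*C*(-149 + C))
-47151 - 126/l(-49) = -47151 - 126*(-1/(98*(-149 - 49))) = -47151 - 126/(2*(-49)*(-198)) = -47151 - 126/19404 = -47151 - 126*1/19404 = -47151 - 1/154 = -7261255/154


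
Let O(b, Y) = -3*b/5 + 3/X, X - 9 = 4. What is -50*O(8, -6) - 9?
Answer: 2853/13 ≈ 219.46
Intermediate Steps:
X = 13 (X = 9 + 4 = 13)
O(b, Y) = 3/13 - 3*b/5 (O(b, Y) = -3*b/5 + 3/13 = 3/13 - 3*b/5)
-50*O(8, -6) - 9 = -50*(3/13 - ⅗*8) - 9 = -50*(3/13 - 24/5) - 9 = -50*(-297/65) - 9 = 2970/13 - 9 = 2853/13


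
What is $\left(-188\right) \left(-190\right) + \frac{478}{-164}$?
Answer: $\frac{2928801}{82} \approx 35717.0$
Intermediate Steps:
$\left(-188\right) \left(-190\right) + \frac{478}{-164} = 35720 + 478 \left(- \frac{1}{164}\right) = 35720 - \frac{239}{82} = \frac{2928801}{82}$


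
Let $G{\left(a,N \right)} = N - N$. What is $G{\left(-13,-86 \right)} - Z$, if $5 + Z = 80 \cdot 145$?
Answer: $-11595$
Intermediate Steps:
$G{\left(a,N \right)} = 0$
$Z = 11595$ ($Z = -5 + 80 \cdot 145 = -5 + 11600 = 11595$)
$G{\left(-13,-86 \right)} - Z = 0 - 11595 = -11595$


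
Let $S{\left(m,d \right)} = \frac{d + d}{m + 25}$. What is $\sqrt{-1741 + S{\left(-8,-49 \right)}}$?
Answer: $\frac{i \sqrt{504815}}{17} \approx 41.794 i$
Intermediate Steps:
$S{\left(m,d \right)} = \frac{2 d}{25 + m}$
$\sqrt{-1741 + S{\left(-8,-49 \right)}} = \sqrt{-1741 + 2 \left(-49\right) \frac{1}{25 - 8}} = \sqrt{-1741 + 2 \left(-49\right) \frac{1}{17}} = \sqrt{-1741 - \frac{98}{17}} = \sqrt{- \frac{29695}{17}} = \frac{i \sqrt{504815}}{17}$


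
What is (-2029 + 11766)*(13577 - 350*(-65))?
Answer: 353715999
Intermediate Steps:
(-2029 + 11766)*(13577 - 350*(-65)) = 9737*(13577 + 22750) = 9737*36327 = 353715999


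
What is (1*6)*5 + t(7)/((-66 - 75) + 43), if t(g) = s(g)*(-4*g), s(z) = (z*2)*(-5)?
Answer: 10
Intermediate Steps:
s(z) = -10*z (s(z) = (2*z)*(-5) = -10*z)
t(g) = 40*g² (t(g) = (-10*g)*(-4*g) = 40*g²)
(1*6)*5 + t(7)/((-66 - 75) + 43) = (1*6)*5 + (40*7²)/((-66 - 75) + 43) = 6*5 + (40*49)/(-141 + 43) = 30 + 1960/(-98) = 30 + 1960*(-1/98) = 30 - 20 = 10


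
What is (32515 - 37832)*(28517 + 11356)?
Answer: -212004741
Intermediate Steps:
(32515 - 37832)*(28517 + 11356) = -5317*39873 = -212004741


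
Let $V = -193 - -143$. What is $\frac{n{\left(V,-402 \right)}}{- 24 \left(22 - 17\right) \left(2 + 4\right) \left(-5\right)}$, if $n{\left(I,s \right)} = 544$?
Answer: $\frac{34}{225} \approx 0.15111$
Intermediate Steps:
$V = -50$ ($V = -193 + 143 = -50$)
$\frac{n{\left(V,-402 \right)}}{- 24 \left(22 - 17\right) \left(2 + 4\right) \left(-5\right)} = \frac{544}{- 24 \left(22 - 17\right) \left(2 + 4\right) \left(-5\right)} = \frac{544}{- 24 \left(22 - 17\right) 6 \left(-5\right)} = \frac{544}{\left(-24\right) 5 \left(-30\right)} = \frac{544}{\left(-120\right) \left(-30\right)} = \frac{544}{3600} = 544 \cdot \frac{1}{3600} = \frac{34}{225}$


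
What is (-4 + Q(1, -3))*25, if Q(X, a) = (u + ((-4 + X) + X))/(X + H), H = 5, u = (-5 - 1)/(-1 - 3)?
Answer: -1225/12 ≈ -102.08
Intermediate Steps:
u = 3/2 (u = -6/(-4) = -6*(-¼) = 3/2 ≈ 1.5000)
Q(X, a) = (-5/2 + 2*X)/(5 + X) (Q(X, a) = (3/2 + ((-4 + X) + X))/(X + 5) = (3/2 + (-4 + 2*X))/(5 + X) = (-5/2 + 2*X)/(5 + X))
(-4 + Q(1, -3))*25 = (-4 + (-5 + 4*1)/(2*(5 + 1)))*25 = (-4 + (½)*(-5 + 4)/6)*25 = (-4 + (½)*(⅙)*(-1))*25 = (-4 - 1/12)*25 = -49/12*25 = -1225/12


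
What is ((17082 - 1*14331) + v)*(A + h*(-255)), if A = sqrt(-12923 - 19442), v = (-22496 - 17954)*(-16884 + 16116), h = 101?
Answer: -800165380005 + 31068351*I*sqrt(32365) ≈ -8.0017e+11 + 5.5893e+9*I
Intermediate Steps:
v = 31065600 (v = -40450*(-768) = 31065600)
A = I*sqrt(32365) (A = sqrt(-32365) = I*sqrt(32365) ≈ 179.9*I)
((17082 - 1*14331) + v)*(A + h*(-255)) = ((17082 - 1*14331) + 31065600)*(I*sqrt(32365) + 101*(-255)) = ((17082 - 14331) + 31065600)*(I*sqrt(32365) - 25755) = (2751 + 31065600)*(-25755 + I*sqrt(32365)) = 31068351*(-25755 + I*sqrt(32365)) = -800165380005 + 31068351*I*sqrt(32365)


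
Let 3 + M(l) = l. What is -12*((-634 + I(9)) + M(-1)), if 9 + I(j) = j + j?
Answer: 7548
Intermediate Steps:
I(j) = -9 + 2*j (I(j) = -9 + (j + j) = -9 + 2*j)
M(l) = -3 + l
-12*((-634 + I(9)) + M(-1)) = -12*((-634 + (-9 + 2*9)) + (-3 - 1)) = -12*((-634 + (-9 + 18)) - 4) = -12*((-634 + 9) - 4) = -12*(-625 - 4) = -12*(-629) = 7548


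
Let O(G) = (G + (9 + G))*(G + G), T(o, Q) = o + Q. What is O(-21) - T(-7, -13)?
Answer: 1406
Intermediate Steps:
T(o, Q) = Q + o
O(G) = 2*G*(9 + 2*G) (O(G) = (9 + 2*G)*(2*G) = 2*G*(9 + 2*G))
O(-21) - T(-7, -13) = 2*(-21)*(9 + 2*(-21)) - (-13 - 7) = 2*(-21)*(9 - 42) - 1*(-20) = 2*(-21)*(-33) + 20 = 1386 + 20 = 1406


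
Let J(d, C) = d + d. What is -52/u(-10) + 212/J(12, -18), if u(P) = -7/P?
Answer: -2749/42 ≈ -65.452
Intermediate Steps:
J(d, C) = 2*d
-52/u(-10) + 212/J(12, -18) = -52/((-7/(-10))) + 212/((2*12)) = -52/((-7*(-1/10))) + 212/24 = -52/7/10 + 212*(1/24) = -52*10/7 + 53/6 = -520/7 + 53/6 = -2749/42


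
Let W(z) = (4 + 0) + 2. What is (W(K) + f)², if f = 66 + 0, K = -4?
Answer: 5184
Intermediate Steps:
f = 66
W(z) = 6 (W(z) = 4 + 2 = 6)
(W(K) + f)² = (6 + 66)² = 72² = 5184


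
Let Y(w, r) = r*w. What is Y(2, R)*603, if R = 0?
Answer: 0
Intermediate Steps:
Y(2, R)*603 = (0*2)*603 = 0*603 = 0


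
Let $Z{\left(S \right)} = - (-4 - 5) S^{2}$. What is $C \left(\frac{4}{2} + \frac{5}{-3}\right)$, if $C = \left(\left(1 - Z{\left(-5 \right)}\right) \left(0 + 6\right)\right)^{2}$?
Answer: $602112$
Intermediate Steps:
$Z{\left(S \right)} = 9 S^{2}$ ($Z{\left(S \right)} = - (-4 - 5) S^{2} = \left(-1\right) \left(-9\right) S^{2} = 9 S^{2}$)
$C = 1806336$ ($C = \left(\left(1 - 9 \left(-5\right)^{2}\right) \left(0 + 6\right)\right)^{2} = \left(\left(1 - 9 \cdot 25\right) 6\right)^{2} = \left(\left(1 - 225\right) 6\right)^{2} = \left(\left(-224\right) 6\right)^{2} = \left(-1344\right)^{2} = 1806336$)
$C \left(\frac{4}{2} + \frac{5}{-3}\right) = 1806336 \left(\frac{4}{2} + \frac{5}{-3}\right) = 1806336 \left(4 \cdot \frac{1}{2} + 5 \left(- \frac{1}{3}\right)\right) = 1806336 \left(2 - \frac{5}{3}\right) = 1806336 \cdot \frac{1}{3} = 602112$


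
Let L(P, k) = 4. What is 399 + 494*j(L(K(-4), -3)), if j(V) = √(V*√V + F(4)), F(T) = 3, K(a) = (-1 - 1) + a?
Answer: 399 + 494*√11 ≈ 2037.4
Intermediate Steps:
K(a) = -2 + a
j(V) = √(3 + V^(3/2)) (j(V) = √(V*√V + 3) = √(V^(3/2) + 3) = √(3 + V^(3/2)))
399 + 494*j(L(K(-4), -3)) = 399 + 494*√(3 + 4^(3/2)) = 399 + 494*√(3 + 8) = 399 + 494*√11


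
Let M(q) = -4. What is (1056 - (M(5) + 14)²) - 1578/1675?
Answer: 1599722/1675 ≈ 955.06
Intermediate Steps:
(1056 - (M(5) + 14)²) - 1578/1675 = (1056 - (-4 + 14)²) - 1578/1675 = (1056 - 1*10²) - 1578*1/1675 = (1056 - 1*100) - 1578/1675 = (1056 - 100) - 1578/1675 = 956 - 1578/1675 = 1599722/1675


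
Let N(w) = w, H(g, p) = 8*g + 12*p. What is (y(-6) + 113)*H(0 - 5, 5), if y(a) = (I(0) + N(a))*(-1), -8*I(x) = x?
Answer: 2380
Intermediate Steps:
I(x) = -x/8
y(a) = -a (y(a) = (-1/8*0 + a)*(-1) = (0 + a)*(-1) = a*(-1) = -a)
(y(-6) + 113)*H(0 - 5, 5) = (-1*(-6) + 113)*(8*(0 - 5) + 12*5) = (6 + 113)*(8*(-5) + 60) = 119*(-40 + 60) = 119*20 = 2380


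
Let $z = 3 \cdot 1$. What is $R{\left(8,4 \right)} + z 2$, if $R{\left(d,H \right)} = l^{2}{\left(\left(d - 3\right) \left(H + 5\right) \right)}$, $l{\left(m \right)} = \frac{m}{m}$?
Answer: $7$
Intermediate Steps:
$z = 3$
$l{\left(m \right)} = 1$
$R{\left(d,H \right)} = 1$ ($R{\left(d,H \right)} = 1^{2} = 1$)
$R{\left(8,4 \right)} + z 2 = 1 + 3 \cdot 2 = 1 + 6 = 7$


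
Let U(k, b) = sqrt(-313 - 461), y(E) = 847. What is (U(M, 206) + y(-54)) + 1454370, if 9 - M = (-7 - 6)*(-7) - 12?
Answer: 1455217 + 3*I*sqrt(86) ≈ 1.4552e+6 + 27.821*I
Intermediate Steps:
M = -70 (M = 9 - ((-7 - 6)*(-7) - 12) = 9 - (-13*(-7) - 12) = 9 - (91 - 12) = 9 - 1*79 = 9 - 79 = -70)
U(k, b) = 3*I*sqrt(86) (U(k, b) = sqrt(-774) = 3*I*sqrt(86))
(U(M, 206) + y(-54)) + 1454370 = (3*I*sqrt(86) + 847) + 1454370 = (847 + 3*I*sqrt(86)) + 1454370 = 1455217 + 3*I*sqrt(86)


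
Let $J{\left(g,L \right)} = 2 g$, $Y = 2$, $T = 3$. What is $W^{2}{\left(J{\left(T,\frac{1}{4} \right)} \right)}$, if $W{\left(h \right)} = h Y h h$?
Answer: $186624$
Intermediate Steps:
$W{\left(h \right)} = 2 h^{3}$ ($W{\left(h \right)} = h 2 h h = 2 h h^{2} = 2 h^{3}$)
$W^{2}{\left(J{\left(T,\frac{1}{4} \right)} \right)} = \left(2 \left(2 \cdot 3\right)^{3}\right)^{2} = \left(2 \cdot 6^{3}\right)^{2} = \left(2 \cdot 216\right)^{2} = 432^{2} = 186624$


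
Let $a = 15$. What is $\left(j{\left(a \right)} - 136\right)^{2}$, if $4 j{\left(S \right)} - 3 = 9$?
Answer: $17689$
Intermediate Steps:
$j{\left(S \right)} = 3$ ($j{\left(S \right)} = \frac{3}{4} + \frac{1}{4} \cdot 9 = \frac{3}{4} + \frac{9}{4} = 3$)
$\left(j{\left(a \right)} - 136\right)^{2} = \left(3 - 136\right)^{2} = \left(-133\right)^{2} = 17689$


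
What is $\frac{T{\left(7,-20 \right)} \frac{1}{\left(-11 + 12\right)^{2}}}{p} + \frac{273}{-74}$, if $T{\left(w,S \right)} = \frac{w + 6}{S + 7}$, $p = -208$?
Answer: $- \frac{28355}{7696} \approx -3.6844$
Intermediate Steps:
$T{\left(w,S \right)} = \frac{6 + w}{7 + S}$
$\frac{T{\left(7,-20 \right)} \frac{1}{\left(-11 + 12\right)^{2}}}{p} + \frac{273}{-74} = \frac{\frac{6 + 7}{7 - 20} \frac{1}{\left(-11 + 12\right)^{2}}}{-208} + \frac{273}{-74} = \frac{\frac{1}{-13} \cdot 13}{1^{2}} \left(- \frac{1}{208}\right) + 273 \left(- \frac{1}{74}\right) = \frac{\left(- \frac{1}{13}\right) 13}{1} \left(- \frac{1}{208}\right) - \frac{273}{74} = \left(-1\right) 1 \left(- \frac{1}{208}\right) - \frac{273}{74} = \left(-1\right) \left(- \frac{1}{208}\right) - \frac{273}{74} = \frac{1}{208} - \frac{273}{74} = - \frac{28355}{7696}$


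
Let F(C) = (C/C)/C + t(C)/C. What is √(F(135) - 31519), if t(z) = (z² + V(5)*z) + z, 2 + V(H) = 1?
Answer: I*√63552585/45 ≈ 177.16*I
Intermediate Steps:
V(H) = -1 (V(H) = -2 + 1 = -1)
t(z) = z² (t(z) = (z² - z) + z = z²)
F(C) = C + 1/C (F(C) = (C/C)/C + C²/C = 1/C + C = C + 1/C)
√(F(135) - 31519) = √((135 + 1/135) - 31519) = √(18226/135 - 31519) = √(-4236839/135) = I*√63552585/45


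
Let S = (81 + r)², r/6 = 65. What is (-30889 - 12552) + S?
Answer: 178400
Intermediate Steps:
r = 390 (r = 6*65 = 390)
S = 221841 (S = (81 + 390)² = 471² = 221841)
(-30889 - 12552) + S = (-30889 - 12552) + 221841 = -43441 + 221841 = 178400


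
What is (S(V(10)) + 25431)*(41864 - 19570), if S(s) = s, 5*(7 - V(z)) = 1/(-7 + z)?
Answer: 8506699286/15 ≈ 5.6711e+8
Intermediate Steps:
V(z) = 7 - 1/(5*(-7 + z))
(S(V(10)) + 25431)*(41864 - 19570) = ((-246 + 35*10)/(5*(-7 + 10)) + 25431)*(41864 - 19570) = ((1/5)*(-246 + 350)/3 + 25431)*22294 = ((1/5)*(1/3)*104 + 25431)*22294 = (104/15 + 25431)*22294 = (381569/15)*22294 = 8506699286/15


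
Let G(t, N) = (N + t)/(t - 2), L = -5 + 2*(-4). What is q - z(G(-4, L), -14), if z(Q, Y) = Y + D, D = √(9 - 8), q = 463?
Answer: 476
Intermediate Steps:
D = 1 (D = √1 = 1)
L = -13 (L = -5 - 8 = -13)
G(t, N) = (N + t)/(-2 + t)
z(Q, Y) = 1 + Y (z(Q, Y) = Y + 1 = 1 + Y)
q - z(G(-4, L), -14) = 463 - (1 - 14) = 463 - 1*(-13) = 463 + 13 = 476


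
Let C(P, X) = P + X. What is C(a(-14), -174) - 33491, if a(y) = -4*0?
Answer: -33665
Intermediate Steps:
a(y) = 0
C(a(-14), -174) - 33491 = (0 - 174) - 33491 = -174 - 33491 = -33665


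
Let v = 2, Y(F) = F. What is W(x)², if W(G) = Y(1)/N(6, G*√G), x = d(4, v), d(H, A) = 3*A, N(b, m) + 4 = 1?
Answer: ⅑ ≈ 0.11111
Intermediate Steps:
N(b, m) = -3 (N(b, m) = -4 + 1 = -3)
x = 6 (x = 3*2 = 6)
W(G) = -⅓ (W(G) = 1/(-3) = 1*(-⅓) = -⅓)
W(x)² = (-⅓)² = ⅑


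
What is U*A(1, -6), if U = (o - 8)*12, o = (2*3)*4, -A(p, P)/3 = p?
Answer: -576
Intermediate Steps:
A(p, P) = -3*p
o = 24 (o = 6*4 = 24)
U = 192 (U = (24 - 8)*12 = 16*12 = 192)
U*A(1, -6) = 192*(-3*1) = 192*(-3) = -576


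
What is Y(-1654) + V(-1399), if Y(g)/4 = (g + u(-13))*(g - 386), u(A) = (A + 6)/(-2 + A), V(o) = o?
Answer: 13491433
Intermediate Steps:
u(A) = (6 + A)/(-2 + A)
Y(g) = 4*(-386 + g)*(7/15 + g) (Y(g) = 4*((g + (6 - 13)/(-2 - 13))*(g - 386)) = 4*((g - 7/(-15))*(-386 + g)) = 4*((g - 1/15*(-7))*(-386 + g)) = 4*((g + 7/15)*(-386 + g)) = 4*((7/15 + g)*(-386 + g)) = 4*((-386 + g)*(7/15 + g)) = 4*(-386 + g)*(7/15 + g))
Y(-1654) + V(-1399) = (-10808/15 + 4*(-1654)**2 - 23132/15*(-1654)) - 1399 = (-10808/15 + 4*2735716 + 38260328/15) - 1399 = (-10808/15 + 10942864 + 38260328/15) - 1399 = 13492832 - 1399 = 13491433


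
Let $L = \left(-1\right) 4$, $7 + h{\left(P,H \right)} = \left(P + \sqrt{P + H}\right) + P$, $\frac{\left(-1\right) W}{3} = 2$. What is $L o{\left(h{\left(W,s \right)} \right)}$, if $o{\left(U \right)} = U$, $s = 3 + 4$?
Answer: $72$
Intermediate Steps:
$W = -6$ ($W = \left(-3\right) 2 = -6$)
$s = 7$
$h{\left(P,H \right)} = -7 + \sqrt{H + P} + 2 P$ ($h{\left(P,H \right)} = -7 + \left(\left(P + \sqrt{P + H}\right) + P\right) = -7 + \left(\left(P + \sqrt{H + P}\right) + P\right) = -7 + \left(\sqrt{H + P} + 2 P\right) = -7 + \sqrt{H + P} + 2 P$)
$L = -4$
$L o{\left(h{\left(W,s \right)} \right)} = - 4 \left(-7 + \sqrt{7 - 6} + 2 \left(-6\right)\right) = - 4 \left(-7 + \sqrt{1} - 12\right) = - 4 \left(-7 + 1 - 12\right) = \left(-4\right) \left(-18\right) = 72$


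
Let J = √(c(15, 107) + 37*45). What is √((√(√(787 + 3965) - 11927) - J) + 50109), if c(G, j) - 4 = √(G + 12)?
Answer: √(50109 - √(1669 + 3*√3) + I*√(11927 - 12*√33)) ≈ 223.76 + 0.243*I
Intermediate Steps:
c(G, j) = 4 + √(12 + G) (c(G, j) = 4 + √(G + 12) = 4 + √(12 + G))
J = √(1669 + 3*√3) (J = √((4 + √(12 + 15)) + 37*45) = √((4 + √27) + 1665) = √((4 + 3*√3) + 1665) = √(1669 + 3*√3) ≈ 40.917)
√((√(√(787 + 3965) - 11927) - J) + 50109) = √((√(√(787 + 3965) - 11927) - √(1669 + 3*√3)) + 50109) = √((√(√4752 - 11927) - √(1669 + 3*√3)) + 50109) = √((√(12*√33 - 11927) - √(1669 + 3*√3)) + 50109) = √((√(-11927 + 12*√33) - √(1669 + 3*√3)) + 50109) = √(50109 + √(-11927 + 12*√33) - √(1669 + 3*√3))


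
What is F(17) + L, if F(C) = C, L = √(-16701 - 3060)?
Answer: 17 + I*√19761 ≈ 17.0 + 140.57*I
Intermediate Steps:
L = I*√19761 (L = √(-19761) = I*√19761 ≈ 140.57*I)
F(17) + L = 17 + I*√19761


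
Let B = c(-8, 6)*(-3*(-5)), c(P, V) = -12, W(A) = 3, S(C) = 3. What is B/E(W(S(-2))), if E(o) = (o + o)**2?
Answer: -5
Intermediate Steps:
B = -180 (B = -(-36)*(-5) = -12*15 = -180)
E(o) = 4*o**2 (E(o) = (2*o)**2 = 4*o**2)
B/E(W(S(-2))) = -180/(4*3**2) = -180/(4*9) = -180/36 = -180*1/36 = -5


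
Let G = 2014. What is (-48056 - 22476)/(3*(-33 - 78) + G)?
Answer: -70532/1681 ≈ -41.958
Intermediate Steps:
(-48056 - 22476)/(3*(-33 - 78) + G) = (-48056 - 22476)/(3*(-33 - 78) + 2014) = -70532/(3*(-111) + 2014) = -70532/(-333 + 2014) = -70532/1681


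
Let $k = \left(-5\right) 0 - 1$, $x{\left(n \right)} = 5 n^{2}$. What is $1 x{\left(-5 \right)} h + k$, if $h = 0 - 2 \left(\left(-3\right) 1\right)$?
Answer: $749$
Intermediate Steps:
$h = 6$ ($h = 0 - -6 = 0 + 6 = 6$)
$k = -1$ ($k = 0 - 1 = -1$)
$1 x{\left(-5 \right)} h + k = 1 \cdot 5 \left(-5\right)^{2} \cdot 6 - 1 = 1 \cdot 5 \cdot 25 \cdot 6 - 1 = 1 \cdot 125 \cdot 6 - 1 = 125 \cdot 6 - 1 = 750 - 1 = 749$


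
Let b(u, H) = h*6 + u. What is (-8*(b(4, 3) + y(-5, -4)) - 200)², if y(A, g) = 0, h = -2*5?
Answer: 61504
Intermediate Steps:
h = -10
b(u, H) = -60 + u (b(u, H) = -10*6 + u = -60 + u)
(-8*(b(4, 3) + y(-5, -4)) - 200)² = (-8*((-60 + 4) + 0) - 200)² = (-8*(-56 + 0) - 200)² = (-8*(-56) - 200)² = (448 - 200)² = 248² = 61504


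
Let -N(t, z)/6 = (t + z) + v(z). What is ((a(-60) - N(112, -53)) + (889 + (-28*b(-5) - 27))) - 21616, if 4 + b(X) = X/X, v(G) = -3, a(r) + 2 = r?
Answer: -20396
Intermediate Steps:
a(r) = -2 + r
b(X) = -3 (b(X) = -4 + X/X = -4 + 1 = -3)
N(t, z) = 18 - 6*t - 6*z (N(t, z) = -6*((t + z) - 3) = -6*(-3 + t + z) = 18 - 6*t - 6*z)
((a(-60) - N(112, -53)) + (889 + (-28*b(-5) - 27))) - 21616 = (((-2 - 60) - (18 - 6*112 - 6*(-53))) + (889 + (-28*(-3) - 27))) - 21616 = ((-62 - (18 - 672 + 318)) + (889 + (84 - 27))) - 21616 = ((-62 - 1*(-336)) + (889 + 57)) - 21616 = ((-62 + 336) + 946) - 21616 = (274 + 946) - 21616 = 1220 - 21616 = -20396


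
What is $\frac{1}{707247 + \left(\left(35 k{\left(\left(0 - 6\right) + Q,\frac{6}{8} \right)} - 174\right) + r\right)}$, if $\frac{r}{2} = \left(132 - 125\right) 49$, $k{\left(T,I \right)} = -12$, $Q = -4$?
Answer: $\frac{1}{707339} \approx 1.4137 \cdot 10^{-6}$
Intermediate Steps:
$r = 686$ ($r = 2 \left(132 - 125\right) 49 = 2 \cdot 7 \cdot 49 = 2 \cdot 343 = 686$)
$\frac{1}{707247 + \left(\left(35 k{\left(\left(0 - 6\right) + Q,\frac{6}{8} \right)} - 174\right) + r\right)} = \frac{1}{707247 + \left(\left(35 \left(-12\right) - 174\right) + 686\right)} = \frac{1}{707247 + \left(\left(-420 - 174\right) + 686\right)} = \frac{1}{707247 + \left(-594 + 686\right)} = \frac{1}{707247 + 92} = \frac{1}{707339}$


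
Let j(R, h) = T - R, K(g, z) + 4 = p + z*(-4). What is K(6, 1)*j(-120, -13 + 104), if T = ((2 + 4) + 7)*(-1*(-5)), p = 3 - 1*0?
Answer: -925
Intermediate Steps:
p = 3 (p = 3 + 0 = 3)
K(g, z) = -1 - 4*z (K(g, z) = -4 + (3 + z*(-4)) = -4 + (3 - 4*z) = -1 - 4*z)
T = 65 (T = (6 + 7)*5 = 13*5 = 65)
j(R, h) = 65 - R
K(6, 1)*j(-120, -13 + 104) = (-1 - 4*1)*(65 - 1*(-120)) = (-1 - 4)*(65 + 120) = -5*185 = -925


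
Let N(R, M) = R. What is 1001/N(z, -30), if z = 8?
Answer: 1001/8 ≈ 125.13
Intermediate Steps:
1001/N(z, -30) = 1001/8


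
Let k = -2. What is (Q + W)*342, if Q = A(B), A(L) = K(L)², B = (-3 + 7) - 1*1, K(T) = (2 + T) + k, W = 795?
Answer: 274968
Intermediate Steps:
K(T) = T (K(T) = (2 + T) - 2 = T)
B = 3 (B = 4 - 1 = 3)
A(L) = L²
Q = 9 (Q = 3² = 9)
(Q + W)*342 = (9 + 795)*342 = 804*342 = 274968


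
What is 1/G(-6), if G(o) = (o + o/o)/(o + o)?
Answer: 12/5 ≈ 2.4000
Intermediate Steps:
G(o) = (1 + o)/(2*o) (G(o) = (o + 1)/((2*o)) = (1 + o)*(1/(2*o)) = (1 + o)/(2*o))
1/G(-6) = 1/((½)*(1 - 6)/(-6)) = 1/((½)*(-⅙)*(-5)) = 1/(5/12) = 12/5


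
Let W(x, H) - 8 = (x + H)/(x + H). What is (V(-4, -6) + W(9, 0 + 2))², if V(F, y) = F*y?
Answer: 1089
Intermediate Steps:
W(x, H) = 9 (W(x, H) = 8 + (x + H)/(x + H) = 8 + (H + x)/(H + x) = 8 + 1 = 9)
(V(-4, -6) + W(9, 0 + 2))² = (-4*(-6) + 9)² = (24 + 9)² = 33² = 1089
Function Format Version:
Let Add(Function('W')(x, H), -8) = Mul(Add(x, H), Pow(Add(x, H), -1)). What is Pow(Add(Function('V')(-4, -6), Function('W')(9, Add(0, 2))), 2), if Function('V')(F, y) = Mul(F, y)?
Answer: 1089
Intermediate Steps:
Function('W')(x, H) = 9 (Function('W')(x, H) = Add(8, Mul(Add(x, H), Pow(Add(x, H), -1))) = Add(8, Mul(Add(H, x), Pow(Add(H, x), -1))) = Add(8, 1) = 9)
Pow(Add(Function('V')(-4, -6), Function('W')(9, Add(0, 2))), 2) = Pow(Add(Mul(-4, -6), 9), 2) = Pow(Add(24, 9), 2) = Pow(33, 2) = 1089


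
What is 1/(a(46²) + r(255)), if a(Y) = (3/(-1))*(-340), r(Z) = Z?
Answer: 1/1275 ≈ 0.00078431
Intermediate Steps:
a(Y) = 1020 (a(Y) = (3*(-1))*(-340) = -3*(-340) = 1020)
1/(a(46²) + r(255)) = 1/(1020 + 255) = 1/1275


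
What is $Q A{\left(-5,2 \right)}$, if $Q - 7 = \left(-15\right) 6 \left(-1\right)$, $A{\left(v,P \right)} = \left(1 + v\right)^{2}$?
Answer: $1552$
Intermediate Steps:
$Q = 97$ ($Q = 7 + \left(-15\right) 6 \left(-1\right) = 7 - -90 = 7 + 90 = 97$)
$Q A{\left(-5,2 \right)} = 97 \left(1 - 5\right)^{2} = 97 \left(-4\right)^{2} = 97 \cdot 16 = 1552$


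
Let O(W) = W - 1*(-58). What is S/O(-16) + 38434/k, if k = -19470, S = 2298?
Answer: 326726/6195 ≈ 52.740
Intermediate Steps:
O(W) = 58 + W (O(W) = W + 58 = 58 + W)
S/O(-16) + 38434/k = 2298/(58 - 16) + 38434/(-19470) = 2298/42 + 38434*(-1/19470) = 2298*(1/42) - 1747/885 = 383/7 - 1747/885 = 326726/6195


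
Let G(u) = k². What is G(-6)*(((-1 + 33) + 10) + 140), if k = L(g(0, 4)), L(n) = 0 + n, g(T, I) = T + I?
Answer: 2912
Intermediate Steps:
g(T, I) = I + T
L(n) = n
k = 4 (k = 4 + 0 = 4)
G(u) = 16 (G(u) = 4² = 16)
G(-6)*(((-1 + 33) + 10) + 140) = 16*(((-1 + 33) + 10) + 140) = 16*((32 + 10) + 140) = 16*(42 + 140) = 16*182 = 2912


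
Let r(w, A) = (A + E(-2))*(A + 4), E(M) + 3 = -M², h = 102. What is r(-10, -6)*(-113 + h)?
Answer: -286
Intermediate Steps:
E(M) = -3 - M²
r(w, A) = (-7 + A)*(4 + A) (r(w, A) = (A + (-3 - 1*(-2)²))*(A + 4) = (A + (-3 - 1*4))*(4 + A) = (A + (-3 - 4))*(4 + A) = (A - 7)*(4 + A) = (-7 + A)*(4 + A))
r(-10, -6)*(-113 + h) = (-28 + (-6)² - 3*(-6))*(-113 + 102) = (-28 + 36 + 18)*(-11) = 26*(-11) = -286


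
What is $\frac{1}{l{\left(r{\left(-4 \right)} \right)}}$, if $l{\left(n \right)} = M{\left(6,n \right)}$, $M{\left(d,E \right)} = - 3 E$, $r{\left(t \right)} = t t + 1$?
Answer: $- \frac{1}{51} \approx -0.019608$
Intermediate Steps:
$r{\left(t \right)} = 1 + t^{2}$ ($r{\left(t \right)} = t^{2} + 1 = 1 + t^{2}$)
$l{\left(n \right)} = - 3 n$
$\frac{1}{l{\left(r{\left(-4 \right)} \right)}} = \frac{1}{\left(-3\right) \left(1 + \left(-4\right)^{2}\right)} = \frac{1}{\left(-3\right) \left(1 + 16\right)} = \frac{1}{\left(-3\right) 17} = \frac{1}{-51} = - \frac{1}{51}$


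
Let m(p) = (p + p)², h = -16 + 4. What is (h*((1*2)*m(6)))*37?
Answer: -127872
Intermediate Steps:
h = -12
m(p) = 4*p² (m(p) = (2*p)² = 4*p²)
(h*((1*2)*m(6)))*37 = -12*1*2*4*6²*37 = -24*4*36*37 = -24*144*37 = -12*288*37 = -3456*37 = -127872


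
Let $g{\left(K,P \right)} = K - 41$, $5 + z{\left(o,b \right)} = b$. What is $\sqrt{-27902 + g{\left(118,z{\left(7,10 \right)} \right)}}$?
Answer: $5 i \sqrt{1113} \approx 166.81 i$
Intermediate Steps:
$z{\left(o,b \right)} = -5 + b$
$g{\left(K,P \right)} = -41 + K$
$\sqrt{-27902 + g{\left(118,z{\left(7,10 \right)} \right)}} = \sqrt{-27902 + \left(-41 + 118\right)} = \sqrt{-27902 + 77} = \sqrt{-27825} = 5 i \sqrt{1113}$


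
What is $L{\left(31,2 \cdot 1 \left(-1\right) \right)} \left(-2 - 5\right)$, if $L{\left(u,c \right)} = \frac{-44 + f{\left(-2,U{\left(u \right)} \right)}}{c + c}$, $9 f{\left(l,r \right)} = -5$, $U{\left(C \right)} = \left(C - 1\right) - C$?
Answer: $- \frac{2807}{36} \approx -77.972$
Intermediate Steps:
$U{\left(C \right)} = -1$ ($U{\left(C \right)} = \left(-1 + C\right) - C = -1$)
$f{\left(l,r \right)} = - \frac{5}{9}$ ($f{\left(l,r \right)} = \frac{1}{9} \left(-5\right) = - \frac{5}{9}$)
$L{\left(u,c \right)} = - \frac{401}{18 c}$ ($L{\left(u,c \right)} = \frac{-44 - \frac{5}{9}}{c + c} = - \frac{401}{9 \cdot 2 c} = - \frac{401 \frac{1}{2 c}}{9} = - \frac{401}{18 c}$)
$L{\left(31,2 \cdot 1 \left(-1\right) \right)} \left(-2 - 5\right) = - \frac{401}{18 \cdot 2 \cdot 1 \left(-1\right)} \left(-2 - 5\right) = - \frac{401}{18 \cdot 2 \left(-1\right)} \left(-2 - 5\right) = - \frac{401}{18 \left(-2\right)} \left(-7\right) = \left(- \frac{401}{18}\right) \left(- \frac{1}{2}\right) \left(-7\right) = \frac{401}{36} \left(-7\right) = - \frac{2807}{36}$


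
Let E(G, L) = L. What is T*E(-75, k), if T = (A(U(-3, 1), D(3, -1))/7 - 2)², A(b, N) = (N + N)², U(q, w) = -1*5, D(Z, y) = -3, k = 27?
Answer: 13068/49 ≈ 266.69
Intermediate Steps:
U(q, w) = -5
A(b, N) = 4*N² (A(b, N) = (2*N)² = 4*N²)
T = 484/49 (T = ((4*(-3)²)/7 - 2)² = ((4*9)*(⅐) - 2)² = (36*(⅐) - 2)² = (36/7 - 2)² = (22/7)² = 484/49 ≈ 9.8775)
T*E(-75, k) = (484/49)*27 = 13068/49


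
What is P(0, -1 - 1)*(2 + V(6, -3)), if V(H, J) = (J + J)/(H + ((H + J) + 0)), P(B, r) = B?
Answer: 0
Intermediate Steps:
V(H, J) = 2*J/(J + 2*H) (V(H, J) = (2*J)/(H + (H + J)) = (2*J)/(J + 2*H) = 2*J/(J + 2*H))
P(0, -1 - 1)*(2 + V(6, -3)) = 0*(2 + 2*(-3)/(-3 + 2*6)) = 0*(2 + 2*(-3)/(-3 + 12)) = 0*(2 + 2*(-3)/9) = 0*(2 + 2*(-3)*(⅑)) = 0*(2 - ⅔) = 0*(4/3) = 0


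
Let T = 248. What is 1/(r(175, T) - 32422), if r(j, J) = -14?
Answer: -1/32436 ≈ -3.0830e-5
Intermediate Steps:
1/(r(175, T) - 32422) = 1/(-14 - 32422) = 1/(-32436) = -1/32436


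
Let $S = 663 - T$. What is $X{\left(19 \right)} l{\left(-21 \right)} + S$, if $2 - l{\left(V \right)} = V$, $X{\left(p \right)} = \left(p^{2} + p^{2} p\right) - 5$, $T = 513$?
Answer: $166095$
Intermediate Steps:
$S = 150$ ($S = 663 - 513 = 150$)
$X{\left(p \right)} = -5 + p^{2} + p^{3}$ ($X{\left(p \right)} = \left(p^{2} + p^{3}\right) - 5 = -5 + p^{2} + p^{3}$)
$l{\left(V \right)} = 2 - V$
$X{\left(19 \right)} l{\left(-21 \right)} + S = \left(-5 + 19^{2} + 19^{3}\right) \left(2 - -21\right) + 150 = \left(-5 + 361 + 6859\right) \left(2 + 21\right) + 150 = 7215 \cdot 23 + 150 = 165945 + 150 = 166095$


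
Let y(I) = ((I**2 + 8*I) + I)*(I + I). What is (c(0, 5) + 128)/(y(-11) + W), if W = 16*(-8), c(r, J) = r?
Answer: -32/153 ≈ -0.20915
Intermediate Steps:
W = -128
y(I) = 2*I*(I**2 + 9*I) (y(I) = (I**2 + 9*I)*(2*I) = 2*I*(I**2 + 9*I))
(c(0, 5) + 128)/(y(-11) + W) = (0 + 128)/(2*(-11)**2*(9 - 11) - 128) = 128/(2*121*(-2) - 128) = 128/(-484 - 128) = 128/(-612) = -1/612*128 = -32/153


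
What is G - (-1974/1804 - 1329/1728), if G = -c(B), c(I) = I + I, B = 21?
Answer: -10426543/259776 ≈ -40.137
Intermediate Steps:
c(I) = 2*I
G = -42 (G = -2*21 = -1*42 = -42)
G - (-1974/1804 - 1329/1728) = -42 - (-1974/1804 - 1329/1728) = -42 - (-1974*1/1804 - 1329*1/1728) = -42 - (-987/902 - 443/576) = -42 - 1*(-484049/259776) = -42 + 484049/259776 = -10426543/259776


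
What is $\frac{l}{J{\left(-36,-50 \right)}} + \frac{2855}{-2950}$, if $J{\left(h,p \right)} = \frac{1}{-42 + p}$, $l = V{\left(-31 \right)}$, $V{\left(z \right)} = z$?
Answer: $\frac{1682109}{590} \approx 2851.0$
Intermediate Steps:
$l = -31$
$\frac{l}{J{\left(-36,-50 \right)}} + \frac{2855}{-2950} = - \frac{31}{\frac{1}{-42 - 50}} + \frac{2855}{-2950} = - \frac{31}{\frac{1}{-92}} + 2855 \left(- \frac{1}{2950}\right) = - \frac{31}{- \frac{1}{92}} - \frac{571}{590} = \left(-31\right) \left(-92\right) - \frac{571}{590} = 2852 - \frac{571}{590} = \frac{1682109}{590}$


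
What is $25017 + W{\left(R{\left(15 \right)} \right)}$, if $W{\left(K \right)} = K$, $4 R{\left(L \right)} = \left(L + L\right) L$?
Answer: $\frac{50259}{2} \approx 25130.0$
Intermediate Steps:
$R{\left(L \right)} = \frac{L^{2}}{2}$ ($R{\left(L \right)} = \frac{\left(L + L\right) L}{4} = \frac{2 L L}{4} = \frac{2 L^{2}}{4} = \frac{L^{2}}{2}$)
$25017 + W{\left(R{\left(15 \right)} \right)} = 25017 + \frac{15^{2}}{2} = 25017 + \frac{1}{2} \cdot 225 = 25017 + \frac{225}{2} = \frac{50259}{2}$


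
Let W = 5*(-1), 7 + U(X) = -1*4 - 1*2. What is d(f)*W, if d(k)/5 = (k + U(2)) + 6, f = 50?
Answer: -1075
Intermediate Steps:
U(X) = -13 (U(X) = -7 + (-1*4 - 1*2) = -7 + (-4 - 2) = -7 - 6 = -13)
d(k) = -35 + 5*k (d(k) = 5*((k - 13) + 6) = 5*((-13 + k) + 6) = 5*(-7 + k) = -35 + 5*k)
W = -5
d(f)*W = (-35 + 5*50)*(-5) = (-35 + 250)*(-5) = 215*(-5) = -1075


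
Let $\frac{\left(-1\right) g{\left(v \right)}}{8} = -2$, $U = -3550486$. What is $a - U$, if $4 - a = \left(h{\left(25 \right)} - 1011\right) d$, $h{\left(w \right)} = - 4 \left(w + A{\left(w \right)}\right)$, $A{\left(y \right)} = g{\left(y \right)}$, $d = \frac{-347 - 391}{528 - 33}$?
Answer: $\frac{39036120}{11} \approx 3.5487 \cdot 10^{6}$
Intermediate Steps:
$g{\left(v \right)} = 16$ ($g{\left(v \right)} = \left(-8\right) \left(-2\right) = 16$)
$d = - \frac{82}{55}$ ($d = - \frac{738}{495} = \left(-738\right) \frac{1}{495} = - \frac{82}{55} \approx -1.4909$)
$A{\left(y \right)} = 16$
$h{\left(w \right)} = -64 - 4 w$ ($h{\left(w \right)} = - 4 \left(w + 16\right) = - 4 \left(16 + w\right) = -64 - 4 w$)
$a = - \frac{19226}{11}$ ($a = 4 - \left(\left(-64 - 100\right) - 1011\right) \left(- \frac{82}{55}\right) = 4 - \left(-164 - 1011\right) \left(- \frac{82}{55}\right) = 4 - \left(-1175\right) \left(- \frac{82}{55}\right) = 4 - \frac{19270}{11} = - \frac{19226}{11} \approx -1747.8$)
$a - U = - \frac{19226}{11} - -3550486 = - \frac{19226}{11} + 3550486 = \frac{39036120}{11}$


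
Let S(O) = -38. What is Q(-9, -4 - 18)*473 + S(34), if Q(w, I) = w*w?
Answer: 38275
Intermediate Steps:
Q(w, I) = w²
Q(-9, -4 - 18)*473 + S(34) = (-9)²*473 - 38 = 81*473 - 38 = 38313 - 38 = 38275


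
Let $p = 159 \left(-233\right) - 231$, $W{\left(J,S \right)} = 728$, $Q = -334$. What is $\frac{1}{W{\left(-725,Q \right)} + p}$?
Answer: $- \frac{1}{36550} \approx -2.736 \cdot 10^{-5}$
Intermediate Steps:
$p = -37278$ ($p = -37047 - 231 = -37278$)
$\frac{1}{W{\left(-725,Q \right)} + p} = \frac{1}{728 - 37278} = \frac{1}{-36550} = - \frac{1}{36550}$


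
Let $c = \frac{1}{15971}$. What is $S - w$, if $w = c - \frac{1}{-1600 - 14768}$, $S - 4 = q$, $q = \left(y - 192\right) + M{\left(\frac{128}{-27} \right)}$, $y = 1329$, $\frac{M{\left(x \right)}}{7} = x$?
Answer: $\frac{2606377726885}{2352719952} \approx 1107.8$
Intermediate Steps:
$M{\left(x \right)} = 7 x$
$c = \frac{1}{15971} \approx 6.2614 \cdot 10^{-5}$
$q = \frac{29803}{27}$ ($q = \left(1329 - 192\right) + 7 \frac{128}{-27} = 1137 + 7 \cdot 128 \left(- \frac{1}{27}\right) = 1137 + 7 \left(- \frac{128}{27}\right) = 1137 - \frac{896}{27} = \frac{29803}{27} \approx 1103.8$)
$S = \frac{29911}{27}$ ($S = 4 + \frac{29803}{27} = \frac{29911}{27} \approx 1107.8$)
$w = \frac{32339}{261413328}$ ($w = \frac{1}{15971} - \frac{1}{-1600 - 14768} = \frac{1}{15971} - \frac{1}{-16368} = \frac{1}{15971} - - \frac{1}{16368} = \frac{1}{15971} + \frac{1}{16368} = \frac{32339}{261413328} \approx 0.00012371$)
$S - w = \frac{29911}{27} - \frac{32339}{261413328} = \frac{2606377726885}{2352719952}$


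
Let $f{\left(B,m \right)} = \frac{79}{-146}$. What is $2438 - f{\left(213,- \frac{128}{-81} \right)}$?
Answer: $\frac{356027}{146} \approx 2438.5$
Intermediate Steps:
$f{\left(B,m \right)} = - \frac{79}{146}$ ($f{\left(B,m \right)} = 79 \left(- \frac{1}{146}\right) = - \frac{79}{146}$)
$2438 - f{\left(213,- \frac{128}{-81} \right)} = 2438 - - \frac{79}{146} = 2438 + \frac{79}{146} = \frac{356027}{146}$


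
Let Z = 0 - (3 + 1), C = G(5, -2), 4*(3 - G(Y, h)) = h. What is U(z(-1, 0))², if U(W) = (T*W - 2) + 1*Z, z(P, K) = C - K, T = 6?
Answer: 225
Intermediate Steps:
G(Y, h) = 3 - h/4
C = 7/2 (C = 3 - ¼*(-2) = 3 + ½ = 7/2 ≈ 3.5000)
Z = -4 (Z = 0 - 1*4 = 0 - 4 = -4)
z(P, K) = 7/2 - K
U(W) = -6 + 6*W (U(W) = (6*W - 2) + 1*(-4) = (-2 + 6*W) - 4 = -6 + 6*W)
U(z(-1, 0))² = (-6 + 6*(7/2 - 1*0))² = (-6 + 6*(7/2 + 0))² = (-6 + 6*(7/2))² = (-6 + 21)² = 15² = 225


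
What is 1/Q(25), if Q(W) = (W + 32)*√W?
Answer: 1/285 ≈ 0.0035088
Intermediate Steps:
Q(W) = √W*(32 + W) (Q(W) = (32 + W)*√W = √W*(32 + W))
1/Q(25) = 1/(√25*(32 + 25)) = 1/(5*57) = 1/285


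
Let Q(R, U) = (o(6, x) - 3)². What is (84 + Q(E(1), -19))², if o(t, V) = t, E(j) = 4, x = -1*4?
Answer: 8649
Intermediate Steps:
x = -4
Q(R, U) = 9 (Q(R, U) = (6 - 3)² = 3² = 9)
(84 + Q(E(1), -19))² = (84 + 9)² = 93² = 8649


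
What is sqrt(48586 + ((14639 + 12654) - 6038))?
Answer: sqrt(69841) ≈ 264.27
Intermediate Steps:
sqrt(48586 + ((14639 + 12654) - 6038)) = sqrt(48586 + (27293 - 6038)) = sqrt(48586 + 21255) = sqrt(69841)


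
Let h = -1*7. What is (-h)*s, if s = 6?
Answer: 42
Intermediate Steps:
h = -7
(-h)*s = -1*(-7)*6 = 7*6 = 42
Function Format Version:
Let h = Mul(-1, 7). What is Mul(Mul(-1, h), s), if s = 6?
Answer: 42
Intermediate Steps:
h = -7
Mul(Mul(-1, h), s) = Mul(Mul(-1, -7), 6) = Mul(7, 6) = 42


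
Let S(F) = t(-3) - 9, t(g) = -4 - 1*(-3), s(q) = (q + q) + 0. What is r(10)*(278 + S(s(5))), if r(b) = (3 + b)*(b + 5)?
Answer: 52260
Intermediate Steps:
s(q) = 2*q (s(q) = 2*q + 0 = 2*q)
t(g) = -1 (t(g) = -4 + 3 = -1)
S(F) = -10 (S(F) = -1 - 9 = -10)
r(b) = (3 + b)*(5 + b)
r(10)*(278 + S(s(5))) = (15 + 10**2 + 8*10)*(278 - 10) = (15 + 100 + 80)*268 = 195*268 = 52260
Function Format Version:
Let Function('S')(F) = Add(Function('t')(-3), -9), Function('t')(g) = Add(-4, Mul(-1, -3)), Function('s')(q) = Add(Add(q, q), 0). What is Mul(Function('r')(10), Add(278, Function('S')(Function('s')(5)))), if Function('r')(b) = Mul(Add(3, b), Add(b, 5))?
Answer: 52260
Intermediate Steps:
Function('s')(q) = Mul(2, q) (Function('s')(q) = Add(Mul(2, q), 0) = Mul(2, q))
Function('t')(g) = -1 (Function('t')(g) = Add(-4, 3) = -1)
Function('S')(F) = -10 (Function('S')(F) = Add(-1, -9) = -10)
Function('r')(b) = Mul(Add(3, b), Add(5, b))
Mul(Function('r')(10), Add(278, Function('S')(Function('s')(5)))) = Mul(Add(15, Pow(10, 2), Mul(8, 10)), Add(278, -10)) = Mul(Add(15, 100, 80), 268) = Mul(195, 268) = 52260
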